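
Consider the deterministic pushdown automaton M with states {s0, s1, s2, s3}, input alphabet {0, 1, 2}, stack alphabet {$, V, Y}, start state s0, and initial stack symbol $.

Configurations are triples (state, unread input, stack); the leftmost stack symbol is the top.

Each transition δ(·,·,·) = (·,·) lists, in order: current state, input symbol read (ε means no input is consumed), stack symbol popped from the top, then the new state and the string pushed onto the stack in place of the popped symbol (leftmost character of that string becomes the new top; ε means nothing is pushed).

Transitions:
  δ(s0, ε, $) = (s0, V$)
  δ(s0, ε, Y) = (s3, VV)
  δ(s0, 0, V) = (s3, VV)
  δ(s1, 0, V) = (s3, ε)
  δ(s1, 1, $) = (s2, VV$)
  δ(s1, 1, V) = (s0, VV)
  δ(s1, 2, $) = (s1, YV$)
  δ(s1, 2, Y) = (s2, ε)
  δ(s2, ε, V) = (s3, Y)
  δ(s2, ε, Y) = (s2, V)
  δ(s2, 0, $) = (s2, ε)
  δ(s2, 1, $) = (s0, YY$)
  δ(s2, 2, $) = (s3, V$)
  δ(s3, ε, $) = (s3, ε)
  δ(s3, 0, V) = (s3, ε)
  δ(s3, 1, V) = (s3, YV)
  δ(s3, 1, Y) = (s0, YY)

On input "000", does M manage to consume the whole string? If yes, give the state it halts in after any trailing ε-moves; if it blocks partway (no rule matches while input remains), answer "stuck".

s3

(s0, 000, $)
  ε-move, top $: go to s0, push V$ → (s0, 000, V$)
  read 0, top V: go to s3, push VV → (s3, 00, VV$)
  read 0, top V: go to s3, push ε → (s3, 0, V$)
  read 0, top V: go to s3, push ε → (s3, ε, $)
  ε-move, top $: go to s3, push ε → (s3, ε, ε)
All input consumed; M is in state s3.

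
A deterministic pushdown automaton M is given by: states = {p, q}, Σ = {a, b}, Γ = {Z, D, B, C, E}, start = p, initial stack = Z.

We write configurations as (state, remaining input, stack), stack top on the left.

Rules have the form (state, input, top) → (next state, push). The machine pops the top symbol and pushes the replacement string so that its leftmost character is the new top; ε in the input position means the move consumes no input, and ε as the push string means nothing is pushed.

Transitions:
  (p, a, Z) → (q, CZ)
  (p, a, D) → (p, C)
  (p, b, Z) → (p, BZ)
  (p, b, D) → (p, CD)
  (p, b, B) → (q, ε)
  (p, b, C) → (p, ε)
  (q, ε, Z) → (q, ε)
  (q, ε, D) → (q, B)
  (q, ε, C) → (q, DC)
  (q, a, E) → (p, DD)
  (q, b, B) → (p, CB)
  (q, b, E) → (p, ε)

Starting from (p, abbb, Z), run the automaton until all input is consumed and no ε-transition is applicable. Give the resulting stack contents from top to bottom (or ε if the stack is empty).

BCZ

(p, abbb, Z)
  read a, top Z: go to q, push CZ → (q, bbb, CZ)
  ε-move, top C: go to q, push DC → (q, bbb, DCZ)
  ε-move, top D: go to q, push B → (q, bbb, BCZ)
  read b, top B: go to p, push CB → (p, bb, CBCZ)
  read b, top C: go to p, push ε → (p, b, BCZ)
  read b, top B: go to q, push ε → (q, ε, CZ)
  ε-move, top C: go to q, push DC → (q, ε, DCZ)
  ε-move, top D: go to q, push B → (q, ε, BCZ)
All input consumed in state q with stack BCZ.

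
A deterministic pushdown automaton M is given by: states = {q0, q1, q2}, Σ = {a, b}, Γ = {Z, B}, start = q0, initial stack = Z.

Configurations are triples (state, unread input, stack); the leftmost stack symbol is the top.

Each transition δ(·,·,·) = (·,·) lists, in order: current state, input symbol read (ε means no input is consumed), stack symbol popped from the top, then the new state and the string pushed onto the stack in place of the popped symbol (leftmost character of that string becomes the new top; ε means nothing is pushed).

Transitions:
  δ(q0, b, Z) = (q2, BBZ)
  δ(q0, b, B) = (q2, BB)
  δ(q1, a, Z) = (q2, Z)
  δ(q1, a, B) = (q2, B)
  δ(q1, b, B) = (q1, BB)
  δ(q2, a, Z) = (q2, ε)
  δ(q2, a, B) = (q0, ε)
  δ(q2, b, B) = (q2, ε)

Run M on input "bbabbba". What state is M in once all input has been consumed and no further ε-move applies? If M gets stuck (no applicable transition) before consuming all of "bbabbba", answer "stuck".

q2

(q0, bbabbba, Z)
  read b, top Z: go to q2, push BBZ → (q2, babbba, BBZ)
  read b, top B: go to q2, push ε → (q2, abbba, BZ)
  read a, top B: go to q0, push ε → (q0, bbba, Z)
  read b, top Z: go to q2, push BBZ → (q2, bba, BBZ)
  read b, top B: go to q2, push ε → (q2, ba, BZ)
  read b, top B: go to q2, push ε → (q2, a, Z)
  read a, top Z: go to q2, push ε → (q2, ε, ε)
All input consumed; M is in state q2.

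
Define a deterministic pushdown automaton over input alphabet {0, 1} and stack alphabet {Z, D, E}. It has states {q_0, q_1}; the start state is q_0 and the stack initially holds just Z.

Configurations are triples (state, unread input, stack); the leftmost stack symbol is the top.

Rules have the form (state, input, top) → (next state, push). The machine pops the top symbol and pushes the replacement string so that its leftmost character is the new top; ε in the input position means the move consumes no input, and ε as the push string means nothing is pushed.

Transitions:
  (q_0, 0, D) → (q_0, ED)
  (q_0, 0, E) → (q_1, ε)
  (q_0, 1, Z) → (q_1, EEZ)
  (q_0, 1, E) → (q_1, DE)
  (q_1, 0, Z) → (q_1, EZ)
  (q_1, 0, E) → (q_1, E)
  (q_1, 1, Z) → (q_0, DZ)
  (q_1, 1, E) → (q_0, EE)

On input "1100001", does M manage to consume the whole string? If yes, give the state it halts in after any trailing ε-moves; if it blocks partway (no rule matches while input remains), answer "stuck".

(q_0, 1100001, Z) ⊢ (q_1, 100001, EEZ) ⊢ (q_0, 00001, EEEZ) ⊢ (q_1, 0001, EEZ) ⊢ (q_1, 001, EEZ) ⊢ (q_1, 01, EEZ) ⊢ (q_1, 1, EEZ) ⊢ (q_0, ε, EEEZ)
All input consumed; M is in state q_0.

q_0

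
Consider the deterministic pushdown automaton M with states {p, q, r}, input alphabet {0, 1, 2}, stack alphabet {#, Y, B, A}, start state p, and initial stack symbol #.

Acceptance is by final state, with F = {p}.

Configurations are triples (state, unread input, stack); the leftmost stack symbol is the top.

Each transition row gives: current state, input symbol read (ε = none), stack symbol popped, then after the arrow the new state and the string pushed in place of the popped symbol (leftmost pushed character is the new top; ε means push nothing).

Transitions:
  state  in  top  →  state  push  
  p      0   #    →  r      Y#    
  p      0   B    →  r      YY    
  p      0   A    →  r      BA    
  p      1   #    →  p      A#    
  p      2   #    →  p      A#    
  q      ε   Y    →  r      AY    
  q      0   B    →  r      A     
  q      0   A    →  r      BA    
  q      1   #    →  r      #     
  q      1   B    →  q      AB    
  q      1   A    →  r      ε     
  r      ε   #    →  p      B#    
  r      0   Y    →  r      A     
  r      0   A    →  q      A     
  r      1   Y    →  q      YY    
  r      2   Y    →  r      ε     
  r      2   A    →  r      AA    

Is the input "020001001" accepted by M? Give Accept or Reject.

(p, 020001001, #)
  read 0, top #: go to r, push Y# → (r, 20001001, Y#)
  read 2, top Y: go to r, push ε → (r, 0001001, #)
  ε-move, top #: go to p, push B# → (p, 0001001, B#)
  read 0, top B: go to r, push YY → (r, 001001, YY#)
  read 0, top Y: go to r, push A → (r, 01001, AY#)
  read 0, top A: go to q, push A → (q, 1001, AY#)
  read 1, top A: go to r, push ε → (r, 001, Y#)
  read 0, top Y: go to r, push A → (r, 01, A#)
  read 0, top A: go to q, push A → (q, 1, A#)
  read 1, top A: go to r, push ε → (r, ε, #)
  ε-move, top #: go to p, push B# → (p, ε, B#)
All input consumed; state p ∈ F.

Accept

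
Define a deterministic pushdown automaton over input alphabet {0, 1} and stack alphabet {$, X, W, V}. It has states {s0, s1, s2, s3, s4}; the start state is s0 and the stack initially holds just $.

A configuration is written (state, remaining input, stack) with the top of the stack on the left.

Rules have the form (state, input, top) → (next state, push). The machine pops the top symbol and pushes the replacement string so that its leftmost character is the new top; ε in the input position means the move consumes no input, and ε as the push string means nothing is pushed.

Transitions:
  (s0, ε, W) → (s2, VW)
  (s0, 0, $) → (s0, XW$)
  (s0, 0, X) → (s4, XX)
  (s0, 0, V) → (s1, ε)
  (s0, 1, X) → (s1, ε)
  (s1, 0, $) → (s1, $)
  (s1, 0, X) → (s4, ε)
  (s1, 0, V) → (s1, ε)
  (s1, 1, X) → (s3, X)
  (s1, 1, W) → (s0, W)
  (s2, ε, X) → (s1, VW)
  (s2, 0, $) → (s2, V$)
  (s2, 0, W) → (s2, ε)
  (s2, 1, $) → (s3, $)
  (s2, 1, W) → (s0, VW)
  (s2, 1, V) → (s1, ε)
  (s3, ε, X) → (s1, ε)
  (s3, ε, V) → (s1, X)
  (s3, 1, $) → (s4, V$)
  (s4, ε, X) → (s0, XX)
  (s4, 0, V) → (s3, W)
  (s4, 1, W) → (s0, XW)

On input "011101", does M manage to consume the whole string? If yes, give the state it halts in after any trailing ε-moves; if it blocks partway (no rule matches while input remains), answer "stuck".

(s0, 011101, $) ⊢ (s0, 11101, XW$) ⊢ (s1, 1101, W$) ⊢ (s0, 101, W$) ⊢ (s2, 101, VW$) ⊢ (s1, 01, W$)
No transition for (s1, 0, top W); M blocks with input 01 remaining.

stuck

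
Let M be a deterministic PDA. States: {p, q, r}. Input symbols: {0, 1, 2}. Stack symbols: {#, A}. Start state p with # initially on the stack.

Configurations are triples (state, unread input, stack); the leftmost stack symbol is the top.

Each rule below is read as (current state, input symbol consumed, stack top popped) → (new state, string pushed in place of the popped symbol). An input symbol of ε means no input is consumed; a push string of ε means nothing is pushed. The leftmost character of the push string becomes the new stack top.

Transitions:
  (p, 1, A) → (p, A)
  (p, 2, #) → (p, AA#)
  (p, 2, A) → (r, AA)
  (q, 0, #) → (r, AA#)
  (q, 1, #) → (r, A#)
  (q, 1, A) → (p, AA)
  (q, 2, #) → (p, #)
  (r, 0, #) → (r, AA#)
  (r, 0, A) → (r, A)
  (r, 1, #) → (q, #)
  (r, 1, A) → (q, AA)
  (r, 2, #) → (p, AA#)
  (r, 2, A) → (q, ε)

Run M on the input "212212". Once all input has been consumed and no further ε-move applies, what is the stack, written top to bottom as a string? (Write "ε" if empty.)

(p, 212212, #)
  read 2, top #: go to p, push AA# → (p, 12212, AA#)
  read 1, top A: go to p, push A → (p, 2212, AA#)
  read 2, top A: go to r, push AA → (r, 212, AAA#)
  read 2, top A: go to q, push ε → (q, 12, AA#)
  read 1, top A: go to p, push AA → (p, 2, AAA#)
  read 2, top A: go to r, push AA → (r, ε, AAAA#)
All input consumed in state r with stack AAAA#.

AAAA#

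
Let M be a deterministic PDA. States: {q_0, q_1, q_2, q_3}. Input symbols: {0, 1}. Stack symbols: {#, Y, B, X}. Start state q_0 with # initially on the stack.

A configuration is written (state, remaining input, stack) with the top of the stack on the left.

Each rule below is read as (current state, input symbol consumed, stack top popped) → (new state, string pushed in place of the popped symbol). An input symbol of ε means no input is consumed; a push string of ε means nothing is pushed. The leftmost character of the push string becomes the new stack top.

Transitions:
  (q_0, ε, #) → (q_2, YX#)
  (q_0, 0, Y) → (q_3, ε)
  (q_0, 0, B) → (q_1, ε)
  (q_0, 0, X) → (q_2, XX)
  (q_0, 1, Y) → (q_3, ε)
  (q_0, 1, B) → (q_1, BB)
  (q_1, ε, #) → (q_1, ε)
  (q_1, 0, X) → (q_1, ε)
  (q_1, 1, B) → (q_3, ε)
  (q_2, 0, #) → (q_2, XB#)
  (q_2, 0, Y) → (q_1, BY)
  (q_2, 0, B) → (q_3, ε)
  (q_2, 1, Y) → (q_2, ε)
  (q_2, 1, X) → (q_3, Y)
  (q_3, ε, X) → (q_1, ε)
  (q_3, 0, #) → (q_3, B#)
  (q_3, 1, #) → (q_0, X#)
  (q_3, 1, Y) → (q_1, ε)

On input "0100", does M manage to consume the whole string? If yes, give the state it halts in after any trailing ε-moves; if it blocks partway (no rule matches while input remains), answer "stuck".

(q_0, 0100, #)
  ε-move, top #: go to q_2, push YX# → (q_2, 0100, YX#)
  read 0, top Y: go to q_1, push BY → (q_1, 100, BYX#)
  read 1, top B: go to q_3, push ε → (q_3, 00, YX#)
No transition for (q_3, 0, top Y); M blocks with input 00 remaining.

stuck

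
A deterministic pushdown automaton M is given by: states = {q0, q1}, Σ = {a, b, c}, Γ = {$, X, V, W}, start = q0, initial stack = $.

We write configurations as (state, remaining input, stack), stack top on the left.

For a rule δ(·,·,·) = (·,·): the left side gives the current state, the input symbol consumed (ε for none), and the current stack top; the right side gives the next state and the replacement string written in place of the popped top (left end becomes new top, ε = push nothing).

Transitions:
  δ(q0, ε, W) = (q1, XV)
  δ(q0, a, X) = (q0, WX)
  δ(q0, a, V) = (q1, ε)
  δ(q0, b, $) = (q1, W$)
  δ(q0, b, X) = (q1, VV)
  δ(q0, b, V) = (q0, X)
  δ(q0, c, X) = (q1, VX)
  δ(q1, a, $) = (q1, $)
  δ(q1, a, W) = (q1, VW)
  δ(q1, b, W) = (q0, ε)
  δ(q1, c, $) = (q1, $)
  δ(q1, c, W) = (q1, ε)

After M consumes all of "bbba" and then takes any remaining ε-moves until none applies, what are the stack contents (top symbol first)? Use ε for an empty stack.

(q0, bbba, $)
  read b, top $: go to q1, push W$ → (q1, bba, W$)
  read b, top W: go to q0, push ε → (q0, ba, $)
  read b, top $: go to q1, push W$ → (q1, a, W$)
  read a, top W: go to q1, push VW → (q1, ε, VW$)
All input consumed in state q1 with stack VW$.

VW$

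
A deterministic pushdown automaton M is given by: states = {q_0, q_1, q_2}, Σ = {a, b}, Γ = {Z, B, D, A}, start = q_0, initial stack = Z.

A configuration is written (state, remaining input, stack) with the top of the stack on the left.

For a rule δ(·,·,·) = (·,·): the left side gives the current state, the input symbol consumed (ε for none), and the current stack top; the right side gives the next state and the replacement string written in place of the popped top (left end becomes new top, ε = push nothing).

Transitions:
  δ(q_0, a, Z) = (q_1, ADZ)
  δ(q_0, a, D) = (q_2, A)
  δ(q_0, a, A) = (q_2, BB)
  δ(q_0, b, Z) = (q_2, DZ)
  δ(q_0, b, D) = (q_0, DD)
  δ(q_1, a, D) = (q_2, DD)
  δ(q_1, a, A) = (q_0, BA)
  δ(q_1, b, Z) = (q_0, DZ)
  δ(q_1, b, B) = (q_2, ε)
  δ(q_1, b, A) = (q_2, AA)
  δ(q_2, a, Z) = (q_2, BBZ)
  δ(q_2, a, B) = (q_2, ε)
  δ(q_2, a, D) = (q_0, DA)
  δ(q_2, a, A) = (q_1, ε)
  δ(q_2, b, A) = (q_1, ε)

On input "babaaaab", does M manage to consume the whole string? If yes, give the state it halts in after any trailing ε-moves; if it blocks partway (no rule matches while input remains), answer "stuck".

q_0

(q_0, babaaaab, Z) ⊢ (q_2, abaaaab, DZ) ⊢ (q_0, baaaab, DAZ) ⊢ (q_0, aaaab, DDAZ) ⊢ (q_2, aaab, ADAZ) ⊢ (q_1, aab, DAZ) ⊢ (q_2, ab, DDAZ) ⊢ (q_0, b, DADAZ) ⊢ (q_0, ε, DDADAZ)
All input consumed; M is in state q_0.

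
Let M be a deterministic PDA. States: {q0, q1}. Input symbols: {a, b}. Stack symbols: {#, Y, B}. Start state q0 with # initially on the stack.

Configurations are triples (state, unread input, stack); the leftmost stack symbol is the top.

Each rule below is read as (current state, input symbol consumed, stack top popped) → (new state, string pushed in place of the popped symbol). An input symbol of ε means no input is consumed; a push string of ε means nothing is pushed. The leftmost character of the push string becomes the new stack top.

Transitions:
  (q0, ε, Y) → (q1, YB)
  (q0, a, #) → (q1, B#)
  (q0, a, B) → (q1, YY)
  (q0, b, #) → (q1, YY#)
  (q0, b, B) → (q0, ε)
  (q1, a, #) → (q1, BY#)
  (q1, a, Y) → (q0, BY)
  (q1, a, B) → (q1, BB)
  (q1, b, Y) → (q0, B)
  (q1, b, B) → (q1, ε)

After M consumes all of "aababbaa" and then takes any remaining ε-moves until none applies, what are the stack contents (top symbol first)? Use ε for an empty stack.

BBY#

(q0, aababbaa, #)
  read a, top #: go to q1, push B# → (q1, ababbaa, B#)
  read a, top B: go to q1, push BB → (q1, babbaa, BB#)
  read b, top B: go to q1, push ε → (q1, abbaa, B#)
  read a, top B: go to q1, push BB → (q1, bbaa, BB#)
  read b, top B: go to q1, push ε → (q1, baa, B#)
  read b, top B: go to q1, push ε → (q1, aa, #)
  read a, top #: go to q1, push BY# → (q1, a, BY#)
  read a, top B: go to q1, push BB → (q1, ε, BBY#)
All input consumed in state q1 with stack BBY#.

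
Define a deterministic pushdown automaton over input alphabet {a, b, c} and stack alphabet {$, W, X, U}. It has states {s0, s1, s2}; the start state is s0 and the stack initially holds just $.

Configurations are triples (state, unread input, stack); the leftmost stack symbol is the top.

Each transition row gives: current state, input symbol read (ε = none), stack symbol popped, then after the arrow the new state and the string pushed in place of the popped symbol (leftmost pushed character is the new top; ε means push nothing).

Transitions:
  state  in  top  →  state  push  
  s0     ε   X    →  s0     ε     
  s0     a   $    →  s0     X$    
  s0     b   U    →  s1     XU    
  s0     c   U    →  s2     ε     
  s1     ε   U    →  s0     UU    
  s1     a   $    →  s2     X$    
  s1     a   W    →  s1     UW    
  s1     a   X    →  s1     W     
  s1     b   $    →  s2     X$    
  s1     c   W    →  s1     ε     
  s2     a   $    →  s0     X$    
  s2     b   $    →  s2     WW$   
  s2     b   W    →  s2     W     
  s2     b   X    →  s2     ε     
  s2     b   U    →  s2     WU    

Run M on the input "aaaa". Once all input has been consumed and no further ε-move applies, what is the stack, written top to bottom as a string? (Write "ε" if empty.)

$

(s0, aaaa, $) ⊢ (s0, aaa, X$) ⊢ (s0, aaa, $) ⊢ (s0, aa, X$) ⊢ (s0, aa, $) ⊢ (s0, a, X$) ⊢ (s0, a, $) ⊢ (s0, ε, X$) ⊢ (s0, ε, $)
All input consumed in state s0 with stack $.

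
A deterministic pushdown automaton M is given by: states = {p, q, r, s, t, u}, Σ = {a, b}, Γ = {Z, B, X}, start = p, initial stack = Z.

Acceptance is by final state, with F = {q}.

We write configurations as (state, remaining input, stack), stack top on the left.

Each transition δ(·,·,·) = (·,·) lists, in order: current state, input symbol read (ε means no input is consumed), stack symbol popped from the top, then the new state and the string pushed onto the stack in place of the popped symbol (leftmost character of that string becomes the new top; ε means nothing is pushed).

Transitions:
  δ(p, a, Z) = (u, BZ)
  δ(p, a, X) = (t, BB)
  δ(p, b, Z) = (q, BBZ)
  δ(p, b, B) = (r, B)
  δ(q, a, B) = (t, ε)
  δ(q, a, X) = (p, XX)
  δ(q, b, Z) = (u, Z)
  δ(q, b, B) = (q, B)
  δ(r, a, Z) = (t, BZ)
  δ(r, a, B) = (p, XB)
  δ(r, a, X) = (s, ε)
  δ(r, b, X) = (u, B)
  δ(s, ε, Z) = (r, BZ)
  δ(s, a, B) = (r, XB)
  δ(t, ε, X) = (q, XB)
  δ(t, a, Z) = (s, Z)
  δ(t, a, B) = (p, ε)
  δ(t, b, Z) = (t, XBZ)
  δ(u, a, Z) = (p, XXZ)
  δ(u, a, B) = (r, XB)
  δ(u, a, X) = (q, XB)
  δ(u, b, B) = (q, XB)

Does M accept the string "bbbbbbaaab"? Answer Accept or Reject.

Accept

(p, bbbbbbaaab, Z) ⊢ (q, bbbbbaaab, BBZ) ⊢ (q, bbbbaaab, BBZ) ⊢ (q, bbbaaab, BBZ) ⊢ (q, bbaaab, BBZ) ⊢ (q, baaab, BBZ) ⊢ (q, aaab, BBZ) ⊢ (t, aab, BZ) ⊢ (p, ab, Z) ⊢ (u, b, BZ) ⊢ (q, ε, XBZ)
All input consumed; state q ∈ F.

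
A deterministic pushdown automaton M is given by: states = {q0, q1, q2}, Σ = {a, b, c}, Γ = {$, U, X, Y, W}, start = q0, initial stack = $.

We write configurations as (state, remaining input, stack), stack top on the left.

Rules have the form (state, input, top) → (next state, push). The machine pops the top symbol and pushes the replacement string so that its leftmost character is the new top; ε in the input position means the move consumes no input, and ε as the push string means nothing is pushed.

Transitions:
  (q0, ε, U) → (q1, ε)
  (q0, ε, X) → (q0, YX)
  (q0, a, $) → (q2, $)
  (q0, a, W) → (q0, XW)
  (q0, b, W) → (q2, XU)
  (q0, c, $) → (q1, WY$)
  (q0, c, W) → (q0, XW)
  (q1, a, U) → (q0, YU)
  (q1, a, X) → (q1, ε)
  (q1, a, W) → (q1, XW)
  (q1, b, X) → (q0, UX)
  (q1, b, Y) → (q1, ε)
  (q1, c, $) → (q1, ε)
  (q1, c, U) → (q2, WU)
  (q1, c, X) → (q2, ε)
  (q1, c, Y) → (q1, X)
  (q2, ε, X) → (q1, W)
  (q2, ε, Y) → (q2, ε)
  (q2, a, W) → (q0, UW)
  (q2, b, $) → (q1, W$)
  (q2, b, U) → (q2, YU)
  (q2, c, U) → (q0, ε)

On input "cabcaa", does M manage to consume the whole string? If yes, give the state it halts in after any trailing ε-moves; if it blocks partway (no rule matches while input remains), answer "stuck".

q1

(q0, cabcaa, $)
  read c, top $: go to q1, push WY$ → (q1, abcaa, WY$)
  read a, top W: go to q1, push XW → (q1, bcaa, XWY$)
  read b, top X: go to q0, push UX → (q0, caa, UXWY$)
  ε-move, top U: go to q1, push ε → (q1, caa, XWY$)
  read c, top X: go to q2, push ε → (q2, aa, WY$)
  read a, top W: go to q0, push UW → (q0, a, UWY$)
  ε-move, top U: go to q1, push ε → (q1, a, WY$)
  read a, top W: go to q1, push XW → (q1, ε, XWY$)
All input consumed; M is in state q1.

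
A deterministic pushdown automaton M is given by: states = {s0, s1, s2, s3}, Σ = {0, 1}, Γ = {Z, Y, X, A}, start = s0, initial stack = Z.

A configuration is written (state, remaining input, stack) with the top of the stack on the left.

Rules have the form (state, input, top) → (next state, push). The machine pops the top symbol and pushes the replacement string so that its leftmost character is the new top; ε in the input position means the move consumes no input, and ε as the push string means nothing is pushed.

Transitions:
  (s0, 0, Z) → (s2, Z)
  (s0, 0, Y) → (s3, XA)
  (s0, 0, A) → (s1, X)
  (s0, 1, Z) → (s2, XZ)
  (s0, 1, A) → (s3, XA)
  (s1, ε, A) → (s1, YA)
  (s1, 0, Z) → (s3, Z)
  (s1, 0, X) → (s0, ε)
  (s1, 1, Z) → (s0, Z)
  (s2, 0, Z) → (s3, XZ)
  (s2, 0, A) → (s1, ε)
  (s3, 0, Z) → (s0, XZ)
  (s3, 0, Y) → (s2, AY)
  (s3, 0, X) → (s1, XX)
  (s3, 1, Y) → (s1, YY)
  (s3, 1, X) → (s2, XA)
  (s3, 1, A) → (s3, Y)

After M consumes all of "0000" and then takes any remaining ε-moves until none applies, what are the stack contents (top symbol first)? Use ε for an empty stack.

(s0, 0000, Z)
  read 0, top Z: go to s2, push Z → (s2, 000, Z)
  read 0, top Z: go to s3, push XZ → (s3, 00, XZ)
  read 0, top X: go to s1, push XX → (s1, 0, XXZ)
  read 0, top X: go to s0, push ε → (s0, ε, XZ)
All input consumed in state s0 with stack XZ.

XZ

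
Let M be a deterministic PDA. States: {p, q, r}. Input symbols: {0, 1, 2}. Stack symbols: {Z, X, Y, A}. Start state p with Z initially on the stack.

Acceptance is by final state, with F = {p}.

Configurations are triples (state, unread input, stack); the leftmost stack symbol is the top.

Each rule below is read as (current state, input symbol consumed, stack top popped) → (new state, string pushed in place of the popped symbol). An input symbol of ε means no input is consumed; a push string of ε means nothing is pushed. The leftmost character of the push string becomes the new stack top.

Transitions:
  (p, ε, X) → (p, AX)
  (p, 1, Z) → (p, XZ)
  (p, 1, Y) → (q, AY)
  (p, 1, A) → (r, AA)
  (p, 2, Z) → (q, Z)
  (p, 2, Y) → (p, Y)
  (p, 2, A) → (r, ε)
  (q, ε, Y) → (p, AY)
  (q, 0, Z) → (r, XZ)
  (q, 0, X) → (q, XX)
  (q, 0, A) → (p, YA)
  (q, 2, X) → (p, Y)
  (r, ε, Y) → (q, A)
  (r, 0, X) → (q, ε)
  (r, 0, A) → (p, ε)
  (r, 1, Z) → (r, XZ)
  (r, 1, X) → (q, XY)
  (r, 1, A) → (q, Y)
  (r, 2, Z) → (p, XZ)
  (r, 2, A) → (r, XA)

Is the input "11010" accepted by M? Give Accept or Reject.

Accept

(p, 11010, Z)
  read 1, top Z: go to p, push XZ → (p, 1010, XZ)
  ε-move, top X: go to p, push AX → (p, 1010, AXZ)
  read 1, top A: go to r, push AA → (r, 010, AAXZ)
  read 0, top A: go to p, push ε → (p, 10, AXZ)
  read 1, top A: go to r, push AA → (r, 0, AAXZ)
  read 0, top A: go to p, push ε → (p, ε, AXZ)
All input consumed; state p ∈ F.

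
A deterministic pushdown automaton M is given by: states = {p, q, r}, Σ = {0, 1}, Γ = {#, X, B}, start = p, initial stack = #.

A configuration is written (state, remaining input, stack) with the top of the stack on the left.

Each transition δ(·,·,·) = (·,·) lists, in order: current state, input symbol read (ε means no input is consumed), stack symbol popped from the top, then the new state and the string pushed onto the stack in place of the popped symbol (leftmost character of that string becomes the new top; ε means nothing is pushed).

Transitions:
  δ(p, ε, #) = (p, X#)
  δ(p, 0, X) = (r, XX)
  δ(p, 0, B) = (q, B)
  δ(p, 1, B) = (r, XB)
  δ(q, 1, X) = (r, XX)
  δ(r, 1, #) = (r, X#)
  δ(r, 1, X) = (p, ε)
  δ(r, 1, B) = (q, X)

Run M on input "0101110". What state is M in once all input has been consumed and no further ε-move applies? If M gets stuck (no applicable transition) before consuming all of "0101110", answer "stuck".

stuck

(p, 0101110, #)
  ε-move, top #: go to p, push X# → (p, 0101110, X#)
  read 0, top X: go to r, push XX → (r, 101110, XX#)
  read 1, top X: go to p, push ε → (p, 01110, X#)
  read 0, top X: go to r, push XX → (r, 1110, XX#)
  read 1, top X: go to p, push ε → (p, 110, X#)
No transition for (p, 1, top X); M blocks with input 110 remaining.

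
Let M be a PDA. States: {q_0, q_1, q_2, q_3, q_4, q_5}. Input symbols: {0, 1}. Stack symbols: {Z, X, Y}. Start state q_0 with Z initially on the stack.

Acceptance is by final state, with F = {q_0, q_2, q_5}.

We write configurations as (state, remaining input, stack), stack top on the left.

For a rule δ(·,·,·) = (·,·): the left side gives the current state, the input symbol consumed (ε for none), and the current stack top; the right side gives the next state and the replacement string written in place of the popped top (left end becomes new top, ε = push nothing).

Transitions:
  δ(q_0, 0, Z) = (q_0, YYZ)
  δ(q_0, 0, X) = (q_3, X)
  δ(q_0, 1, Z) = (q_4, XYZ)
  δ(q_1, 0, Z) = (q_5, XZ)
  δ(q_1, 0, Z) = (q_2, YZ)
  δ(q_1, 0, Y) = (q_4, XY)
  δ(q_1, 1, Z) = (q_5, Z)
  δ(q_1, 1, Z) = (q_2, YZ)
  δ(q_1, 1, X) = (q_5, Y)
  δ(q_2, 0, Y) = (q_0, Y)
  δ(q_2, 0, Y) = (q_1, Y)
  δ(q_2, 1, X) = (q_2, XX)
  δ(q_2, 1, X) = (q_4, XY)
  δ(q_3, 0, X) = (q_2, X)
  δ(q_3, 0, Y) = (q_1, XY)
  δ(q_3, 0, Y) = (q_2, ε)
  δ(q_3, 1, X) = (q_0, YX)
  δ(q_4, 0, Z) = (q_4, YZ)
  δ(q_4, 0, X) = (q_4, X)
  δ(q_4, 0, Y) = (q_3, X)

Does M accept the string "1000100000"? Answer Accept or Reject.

No computation consumes all input and reaches a final state.

Reject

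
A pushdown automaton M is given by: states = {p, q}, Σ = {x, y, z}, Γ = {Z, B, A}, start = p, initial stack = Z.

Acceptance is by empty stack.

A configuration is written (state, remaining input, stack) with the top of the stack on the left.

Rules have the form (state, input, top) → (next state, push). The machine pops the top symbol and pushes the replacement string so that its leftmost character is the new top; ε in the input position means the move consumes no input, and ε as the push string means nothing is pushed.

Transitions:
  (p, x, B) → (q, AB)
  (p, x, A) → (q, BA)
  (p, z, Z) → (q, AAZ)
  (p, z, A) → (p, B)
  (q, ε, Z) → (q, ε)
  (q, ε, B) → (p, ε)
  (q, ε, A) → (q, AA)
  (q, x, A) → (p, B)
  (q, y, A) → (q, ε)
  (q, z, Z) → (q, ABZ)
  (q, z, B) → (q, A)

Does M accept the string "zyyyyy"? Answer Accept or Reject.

Accept

One accepting computation: (p, zyyyyy, Z) ⊢ (q, yyyyy, AAZ) ⊢ (q, yyyyy, AAAZ) ⊢ (q, yyyyy, AAAAZ) ⊢ (q, yyyyy, AAAAAZ) ⊢ (q, yyyy, AAAAZ) ⊢ (q, yyy, AAAZ) ⊢ (q, yy, AAZ) ⊢ (q, y, AZ) ⊢ (q, ε, Z) ⊢ (q, ε, ε)
All input consumed and the stack is empty.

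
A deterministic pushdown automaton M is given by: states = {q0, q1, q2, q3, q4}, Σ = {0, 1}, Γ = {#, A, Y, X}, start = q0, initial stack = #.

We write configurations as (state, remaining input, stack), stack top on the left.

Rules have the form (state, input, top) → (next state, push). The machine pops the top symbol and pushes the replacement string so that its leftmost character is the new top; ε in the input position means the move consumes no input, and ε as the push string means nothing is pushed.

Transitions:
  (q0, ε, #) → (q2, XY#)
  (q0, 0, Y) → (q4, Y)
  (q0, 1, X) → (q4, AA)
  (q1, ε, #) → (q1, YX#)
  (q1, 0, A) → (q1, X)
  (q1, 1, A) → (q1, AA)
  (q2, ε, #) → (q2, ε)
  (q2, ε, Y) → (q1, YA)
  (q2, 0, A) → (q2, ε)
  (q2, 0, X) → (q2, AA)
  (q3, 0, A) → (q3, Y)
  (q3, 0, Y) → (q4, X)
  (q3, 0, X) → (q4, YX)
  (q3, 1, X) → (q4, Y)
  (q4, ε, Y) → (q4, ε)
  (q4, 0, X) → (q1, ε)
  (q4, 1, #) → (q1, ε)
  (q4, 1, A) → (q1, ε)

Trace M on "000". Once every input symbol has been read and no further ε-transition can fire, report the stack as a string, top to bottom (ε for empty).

(q0, 000, #)
  ε-move, top #: go to q2, push XY# → (q2, 000, XY#)
  read 0, top X: go to q2, push AA → (q2, 00, AAY#)
  read 0, top A: go to q2, push ε → (q2, 0, AY#)
  read 0, top A: go to q2, push ε → (q2, ε, Y#)
  ε-move, top Y: go to q1, push YA → (q1, ε, YA#)
All input consumed in state q1 with stack YA#.

YA#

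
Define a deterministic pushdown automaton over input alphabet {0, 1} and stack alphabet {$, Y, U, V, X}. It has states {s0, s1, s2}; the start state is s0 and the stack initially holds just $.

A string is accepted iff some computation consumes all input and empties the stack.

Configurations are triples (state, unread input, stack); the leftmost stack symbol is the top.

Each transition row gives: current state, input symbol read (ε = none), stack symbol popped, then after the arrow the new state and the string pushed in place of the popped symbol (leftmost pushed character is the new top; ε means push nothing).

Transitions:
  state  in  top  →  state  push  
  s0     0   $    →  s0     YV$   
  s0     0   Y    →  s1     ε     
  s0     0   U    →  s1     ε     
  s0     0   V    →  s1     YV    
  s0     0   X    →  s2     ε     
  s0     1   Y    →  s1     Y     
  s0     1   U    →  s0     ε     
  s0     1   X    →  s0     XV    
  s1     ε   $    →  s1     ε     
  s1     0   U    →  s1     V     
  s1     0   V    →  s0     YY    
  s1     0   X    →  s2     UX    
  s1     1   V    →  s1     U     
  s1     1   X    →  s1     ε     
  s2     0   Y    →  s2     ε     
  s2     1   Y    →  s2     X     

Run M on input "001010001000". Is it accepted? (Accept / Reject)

Reject

(s0, 001010001000, $)
  read 0, top $: go to s0, push YV$ → (s0, 01010001000, YV$)
  read 0, top Y: go to s1, push ε → (s1, 1010001000, V$)
  read 1, top V: go to s1, push U → (s1, 010001000, U$)
  read 0, top U: go to s1, push V → (s1, 10001000, V$)
  read 1, top V: go to s1, push U → (s1, 0001000, U$)
  read 0, top U: go to s1, push V → (s1, 001000, V$)
  read 0, top V: go to s0, push YY → (s0, 01000, YY$)
  read 0, top Y: go to s1, push ε → (s1, 1000, Y$)
No transition applies at (s1, 1000, Y$); input not fully consumed.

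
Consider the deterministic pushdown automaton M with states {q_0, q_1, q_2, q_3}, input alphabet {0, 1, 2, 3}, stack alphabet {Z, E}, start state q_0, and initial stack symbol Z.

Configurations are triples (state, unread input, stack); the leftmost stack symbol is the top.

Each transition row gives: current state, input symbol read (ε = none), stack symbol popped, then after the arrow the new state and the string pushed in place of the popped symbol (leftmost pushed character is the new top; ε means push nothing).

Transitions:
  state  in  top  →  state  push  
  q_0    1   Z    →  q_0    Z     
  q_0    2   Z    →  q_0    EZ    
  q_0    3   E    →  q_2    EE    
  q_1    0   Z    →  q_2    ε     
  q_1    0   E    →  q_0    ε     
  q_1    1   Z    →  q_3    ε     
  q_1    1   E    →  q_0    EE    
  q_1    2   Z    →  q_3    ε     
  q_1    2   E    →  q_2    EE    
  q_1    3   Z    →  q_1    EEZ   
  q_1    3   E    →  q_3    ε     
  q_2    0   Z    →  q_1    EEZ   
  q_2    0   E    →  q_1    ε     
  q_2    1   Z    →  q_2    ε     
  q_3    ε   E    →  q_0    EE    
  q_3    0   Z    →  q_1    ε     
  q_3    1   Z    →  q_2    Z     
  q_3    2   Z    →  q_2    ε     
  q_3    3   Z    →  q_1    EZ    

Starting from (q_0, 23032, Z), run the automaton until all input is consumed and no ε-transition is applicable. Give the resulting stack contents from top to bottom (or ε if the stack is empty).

(q_0, 23032, Z)
  read 2, top Z: go to q_0, push EZ → (q_0, 3032, EZ)
  read 3, top E: go to q_2, push EE → (q_2, 032, EEZ)
  read 0, top E: go to q_1, push ε → (q_1, 32, EZ)
  read 3, top E: go to q_3, push ε → (q_3, 2, Z)
  read 2, top Z: go to q_2, push ε → (q_2, ε, ε)
All input consumed in state q_2 with stack ε.

ε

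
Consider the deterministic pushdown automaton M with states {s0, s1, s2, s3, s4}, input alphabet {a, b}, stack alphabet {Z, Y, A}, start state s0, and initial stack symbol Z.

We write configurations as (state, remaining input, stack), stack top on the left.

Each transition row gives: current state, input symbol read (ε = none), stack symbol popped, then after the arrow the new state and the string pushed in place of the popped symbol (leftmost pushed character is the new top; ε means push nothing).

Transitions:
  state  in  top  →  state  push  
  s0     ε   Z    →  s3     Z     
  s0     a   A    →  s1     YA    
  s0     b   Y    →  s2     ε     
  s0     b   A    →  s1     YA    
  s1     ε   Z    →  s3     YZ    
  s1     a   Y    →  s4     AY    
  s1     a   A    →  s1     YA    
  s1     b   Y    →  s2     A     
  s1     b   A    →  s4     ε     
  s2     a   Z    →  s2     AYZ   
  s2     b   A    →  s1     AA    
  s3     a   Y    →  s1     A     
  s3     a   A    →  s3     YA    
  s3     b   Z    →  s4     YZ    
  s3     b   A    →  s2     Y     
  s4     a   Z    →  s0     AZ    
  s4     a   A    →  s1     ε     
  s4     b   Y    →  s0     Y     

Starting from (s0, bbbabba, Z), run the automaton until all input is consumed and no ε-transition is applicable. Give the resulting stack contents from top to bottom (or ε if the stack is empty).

YZ

(s0, bbbabba, Z) ⊢ (s3, bbbabba, Z) ⊢ (s4, bbabba, YZ) ⊢ (s0, babba, YZ) ⊢ (s2, abba, Z) ⊢ (s2, bba, AYZ) ⊢ (s1, ba, AAYZ) ⊢ (s4, a, AYZ) ⊢ (s1, ε, YZ)
All input consumed in state s1 with stack YZ.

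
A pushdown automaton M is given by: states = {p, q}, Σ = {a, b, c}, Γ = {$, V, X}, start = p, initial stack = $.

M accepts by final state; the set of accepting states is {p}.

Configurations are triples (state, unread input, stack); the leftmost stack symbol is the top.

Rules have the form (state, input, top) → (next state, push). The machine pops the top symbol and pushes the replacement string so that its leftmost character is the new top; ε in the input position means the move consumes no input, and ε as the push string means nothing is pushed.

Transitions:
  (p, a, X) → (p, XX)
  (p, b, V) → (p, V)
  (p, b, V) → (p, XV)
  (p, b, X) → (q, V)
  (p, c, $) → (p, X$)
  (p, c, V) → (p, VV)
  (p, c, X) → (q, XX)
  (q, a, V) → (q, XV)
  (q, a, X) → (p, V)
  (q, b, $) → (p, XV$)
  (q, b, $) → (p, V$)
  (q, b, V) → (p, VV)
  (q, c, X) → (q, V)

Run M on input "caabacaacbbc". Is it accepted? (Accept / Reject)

One accepting computation: (p, caabacaacbbc, $) ⊢ (p, aabacaacbbc, X$) ⊢ (p, abacaacbbc, XX$) ⊢ (p, bacaacbbc, XXX$) ⊢ (q, acaacbbc, VXX$) ⊢ (q, caacbbc, XVXX$) ⊢ (q, aacbbc, VVXX$) ⊢ (q, acbbc, XVVXX$) ⊢ (p, cbbc, VVVXX$) ⊢ (p, bbc, VVVVXX$) ⊢ (p, bc, VVVVXX$) ⊢ (p, c, VVVVXX$) ⊢ (p, ε, VVVVVXX$)
All input consumed and state p ∈ F.

Accept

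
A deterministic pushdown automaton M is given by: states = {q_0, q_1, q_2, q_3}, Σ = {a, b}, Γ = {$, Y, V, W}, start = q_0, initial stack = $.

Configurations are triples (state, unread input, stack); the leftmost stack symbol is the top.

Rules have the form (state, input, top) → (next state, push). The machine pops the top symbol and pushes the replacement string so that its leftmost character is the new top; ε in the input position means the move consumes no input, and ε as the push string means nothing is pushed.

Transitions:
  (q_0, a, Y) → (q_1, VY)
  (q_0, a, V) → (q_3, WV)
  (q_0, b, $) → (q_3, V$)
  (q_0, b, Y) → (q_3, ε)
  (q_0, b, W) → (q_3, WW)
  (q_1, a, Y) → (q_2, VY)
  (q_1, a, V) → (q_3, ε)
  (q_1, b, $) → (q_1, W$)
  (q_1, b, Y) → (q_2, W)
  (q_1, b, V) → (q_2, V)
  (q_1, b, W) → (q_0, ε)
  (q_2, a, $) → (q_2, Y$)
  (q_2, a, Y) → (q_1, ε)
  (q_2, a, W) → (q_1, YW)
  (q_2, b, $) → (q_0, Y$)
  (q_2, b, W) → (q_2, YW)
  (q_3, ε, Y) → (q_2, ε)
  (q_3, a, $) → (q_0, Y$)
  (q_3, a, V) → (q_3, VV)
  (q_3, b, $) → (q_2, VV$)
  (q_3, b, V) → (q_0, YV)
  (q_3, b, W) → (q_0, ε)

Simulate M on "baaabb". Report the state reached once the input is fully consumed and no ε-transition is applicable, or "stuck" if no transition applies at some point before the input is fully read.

(q_0, baaabb, $)
  read b, top $: go to q_3, push V$ → (q_3, aaabb, V$)
  read a, top V: go to q_3, push VV → (q_3, aabb, VV$)
  read a, top V: go to q_3, push VV → (q_3, abb, VVV$)
  read a, top V: go to q_3, push VV → (q_3, bb, VVVV$)
  read b, top V: go to q_0, push YV → (q_0, b, YVVVV$)
  read b, top Y: go to q_3, push ε → (q_3, ε, VVVV$)
All input consumed; M is in state q_3.

q_3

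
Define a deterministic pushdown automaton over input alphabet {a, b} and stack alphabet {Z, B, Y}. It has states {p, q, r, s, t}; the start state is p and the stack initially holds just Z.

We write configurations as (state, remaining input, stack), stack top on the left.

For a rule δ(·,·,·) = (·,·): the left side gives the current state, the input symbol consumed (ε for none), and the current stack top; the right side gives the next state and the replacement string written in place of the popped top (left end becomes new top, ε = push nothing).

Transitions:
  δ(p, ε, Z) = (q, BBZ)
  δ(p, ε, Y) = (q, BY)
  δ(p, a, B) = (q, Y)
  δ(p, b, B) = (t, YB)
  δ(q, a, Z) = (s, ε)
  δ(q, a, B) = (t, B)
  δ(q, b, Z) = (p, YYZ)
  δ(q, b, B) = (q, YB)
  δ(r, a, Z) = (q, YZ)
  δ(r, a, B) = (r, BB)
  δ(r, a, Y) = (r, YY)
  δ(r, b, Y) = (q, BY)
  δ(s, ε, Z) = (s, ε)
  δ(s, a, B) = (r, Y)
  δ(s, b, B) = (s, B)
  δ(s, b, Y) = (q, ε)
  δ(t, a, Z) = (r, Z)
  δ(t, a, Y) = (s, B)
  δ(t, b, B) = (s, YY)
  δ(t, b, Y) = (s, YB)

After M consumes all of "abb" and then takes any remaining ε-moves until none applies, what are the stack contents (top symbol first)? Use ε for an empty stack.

(p, abb, Z) ⊢ (q, abb, BBZ) ⊢ (t, bb, BBZ) ⊢ (s, b, YYBZ) ⊢ (q, ε, YBZ)
All input consumed in state q with stack YBZ.

YBZ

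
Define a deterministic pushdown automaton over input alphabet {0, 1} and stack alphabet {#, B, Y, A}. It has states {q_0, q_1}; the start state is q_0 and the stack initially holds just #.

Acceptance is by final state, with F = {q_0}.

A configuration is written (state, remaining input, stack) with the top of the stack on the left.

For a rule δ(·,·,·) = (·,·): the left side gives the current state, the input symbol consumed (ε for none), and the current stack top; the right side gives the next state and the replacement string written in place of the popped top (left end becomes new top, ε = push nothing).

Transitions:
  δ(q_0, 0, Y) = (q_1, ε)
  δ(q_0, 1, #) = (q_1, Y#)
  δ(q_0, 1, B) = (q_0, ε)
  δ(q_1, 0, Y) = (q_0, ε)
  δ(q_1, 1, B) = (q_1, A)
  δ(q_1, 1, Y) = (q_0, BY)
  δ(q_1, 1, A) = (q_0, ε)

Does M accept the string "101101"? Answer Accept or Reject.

(q_0, 101101, #)
  read 1, top #: go to q_1, push Y# → (q_1, 01101, Y#)
  read 0, top Y: go to q_0, push ε → (q_0, 1101, #)
  read 1, top #: go to q_1, push Y# → (q_1, 101, Y#)
  read 1, top Y: go to q_0, push BY → (q_0, 01, BY#)
No transition applies at (q_0, 01, BY#); input not fully consumed.

Reject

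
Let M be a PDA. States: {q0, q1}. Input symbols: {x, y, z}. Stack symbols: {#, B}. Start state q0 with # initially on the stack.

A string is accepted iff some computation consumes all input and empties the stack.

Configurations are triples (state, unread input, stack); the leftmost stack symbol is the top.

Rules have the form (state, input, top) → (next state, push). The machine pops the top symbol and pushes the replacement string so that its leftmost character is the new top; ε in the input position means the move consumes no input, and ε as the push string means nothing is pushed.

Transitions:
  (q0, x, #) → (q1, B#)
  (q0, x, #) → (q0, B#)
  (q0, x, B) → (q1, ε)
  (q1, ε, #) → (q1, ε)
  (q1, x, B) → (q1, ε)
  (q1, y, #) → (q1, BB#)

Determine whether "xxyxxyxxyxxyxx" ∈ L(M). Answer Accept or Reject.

One accepting computation: (q0, xxyxxyxxyxxyxx, #) ⊢ (q1, xyxxyxxyxxyxx, B#) ⊢ (q1, yxxyxxyxxyxx, #) ⊢ (q1, xxyxxyxxyxx, BB#) ⊢ (q1, xyxxyxxyxx, B#) ⊢ (q1, yxxyxxyxx, #) ⊢ (q1, xxyxxyxx, BB#) ⊢ (q1, xyxxyxx, B#) ⊢ (q1, yxxyxx, #) ⊢ (q1, xxyxx, BB#) ⊢ (q1, xyxx, B#) ⊢ (q1, yxx, #) ⊢ (q1, xx, BB#) ⊢ (q1, x, B#) ⊢ (q1, ε, #) ⊢ (q1, ε, ε)
All input consumed and the stack is empty.

Accept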